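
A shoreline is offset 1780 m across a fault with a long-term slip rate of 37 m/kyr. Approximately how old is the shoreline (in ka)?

48.1 ka

age = offset / rate = 1780 m / (37 m/kyr) = 48100 yr = 48.1 ka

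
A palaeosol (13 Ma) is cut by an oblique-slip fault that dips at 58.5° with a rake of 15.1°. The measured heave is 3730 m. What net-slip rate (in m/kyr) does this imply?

dip-slip = heave / cos(dip) = 3730 / cos(58.5°) = 7139 m
net slip = dip-slip / sin(rake) = 7139 / sin(15.1°) = 27400 m
rate = 27400 m / 13 Ma = 0.00211 m/yr = 2.11 m/kyr

2.11 m/kyr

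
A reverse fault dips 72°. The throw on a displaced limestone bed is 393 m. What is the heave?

128 m

heave = throw / tan(dip) = 393 / tan(72°) = 128 m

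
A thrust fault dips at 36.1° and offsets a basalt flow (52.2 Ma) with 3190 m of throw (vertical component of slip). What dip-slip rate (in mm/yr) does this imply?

0.104 mm/yr

dip-slip = throw / sin(dip) = 3190 m / sin(36.1°) = 5414 m
rate = 5414 m / 52.2 Ma = 0.000104 m/yr = 0.104 mm/yr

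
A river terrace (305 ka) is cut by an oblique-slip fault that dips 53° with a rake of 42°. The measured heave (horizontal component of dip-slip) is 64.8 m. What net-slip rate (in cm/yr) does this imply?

dip-slip = heave / cos(dip) = 64.8 / cos(53°) = 107.7 m
net slip = dip-slip / sin(rake) = 107.7 / sin(42°) = 160.9 m
rate = 160.9 m / 305 ka = 0.000528 m/yr = 0.0528 cm/yr

0.0528 cm/yr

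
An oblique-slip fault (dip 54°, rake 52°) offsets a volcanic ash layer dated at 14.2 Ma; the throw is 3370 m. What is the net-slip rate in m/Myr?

372 m/Myr

dip-slip = throw / sin(dip) = 3370 / sin(54°) = 4166 m
net slip = dip-slip / sin(rake) = 4166 / sin(52°) = 5286 m
rate = 5286 m / 14.2 Ma = 0.000372 m/yr = 372 m/Myr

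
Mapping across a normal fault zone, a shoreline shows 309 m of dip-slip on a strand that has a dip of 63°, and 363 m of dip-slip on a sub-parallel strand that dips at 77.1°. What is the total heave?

heave_A = 309 × cos(63°) = 140.3 m
heave_B = 363 × cos(77.1°) = 81.04 m
total = 140.3 + 81.04 = 221 m

221 m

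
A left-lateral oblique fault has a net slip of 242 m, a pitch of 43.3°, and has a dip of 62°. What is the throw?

dip-slip = net slip × sin(rake) = 242 m × sin(43.3°) = 166 m
throw = dip-slip × sin(dip) = 166 × sin(62°) = 147 m

147 m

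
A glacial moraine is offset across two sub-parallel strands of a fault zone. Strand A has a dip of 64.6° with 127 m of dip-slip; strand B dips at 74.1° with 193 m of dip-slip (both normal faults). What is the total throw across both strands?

throw_A = 127 × sin(64.6°) = 114.7 m
throw_B = 193 × sin(74.1°) = 185.6 m
total = 114.7 + 185.6 = 300 m

300 m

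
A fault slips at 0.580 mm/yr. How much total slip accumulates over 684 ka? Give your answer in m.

397 m

slip = rate × time = 0.580 mm/yr × 684 ka = 397 m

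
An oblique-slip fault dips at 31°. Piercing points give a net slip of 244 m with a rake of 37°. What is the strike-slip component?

strike-slip = net slip × cos(rake) = 244 m × cos(37°) = 195 m

195 m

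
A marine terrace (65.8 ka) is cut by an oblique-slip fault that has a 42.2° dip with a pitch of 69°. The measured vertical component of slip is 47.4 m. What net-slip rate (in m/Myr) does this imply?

dip-slip = throw / sin(dip) = 47.4 / sin(42.2°) = 70.57 m
net slip = dip-slip / sin(rake) = 70.57 / sin(69°) = 75.59 m
rate = 75.59 m / 65.8 ka = 0.00115 m/yr = 1150 m/Myr

1150 m/Myr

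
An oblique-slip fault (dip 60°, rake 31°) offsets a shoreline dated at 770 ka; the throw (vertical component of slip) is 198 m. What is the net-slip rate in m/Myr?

577 m/Myr

dip-slip = throw / sin(dip) = 198 / sin(60°) = 228.6 m
net slip = dip-slip / sin(rake) = 228.6 / sin(31°) = 443.9 m
rate = 443.9 m / 770 ka = 0.000577 m/yr = 577 m/Myr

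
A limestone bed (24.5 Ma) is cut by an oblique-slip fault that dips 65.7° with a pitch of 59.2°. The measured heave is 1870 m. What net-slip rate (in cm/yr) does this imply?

0.0216 cm/yr

dip-slip = heave / cos(dip) = 1870 / cos(65.7°) = 4544 m
net slip = dip-slip / sin(rake) = 4544 / sin(59.2°) = 5290 m
rate = 5290 m / 24.5 Ma = 0.000216 m/yr = 0.0216 cm/yr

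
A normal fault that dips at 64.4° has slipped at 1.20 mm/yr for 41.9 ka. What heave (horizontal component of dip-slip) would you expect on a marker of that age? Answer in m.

dip-slip = rate × time = 1.20 mm/yr × 41.9 ka = 50.28 m
heave = dip-slip × cos(dip) = 50.28 × cos(64.4°) = 21.7 m

21.7 m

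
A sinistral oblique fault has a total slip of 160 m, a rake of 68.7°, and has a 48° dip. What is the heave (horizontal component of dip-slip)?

99.7 m

dip-slip = net slip × sin(rake) = 160 m × sin(68.7°) = 149.1 m
heave = dip-slip × cos(dip) = 149.1 × cos(48°) = 99.7 m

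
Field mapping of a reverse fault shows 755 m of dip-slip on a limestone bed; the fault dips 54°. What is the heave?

444 m

heave = dip-slip × cos(dip) = 755 m × cos(54°) = 444 m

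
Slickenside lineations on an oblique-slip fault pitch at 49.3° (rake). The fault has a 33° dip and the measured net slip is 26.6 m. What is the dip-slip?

dip-slip = net slip × sin(rake) = 26.6 m × sin(49.3°) = 20.2 m

20.2 m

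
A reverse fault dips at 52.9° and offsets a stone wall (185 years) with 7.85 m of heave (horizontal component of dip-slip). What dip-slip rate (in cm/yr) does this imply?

dip-slip = heave / cos(dip) = 7.85 m / cos(52.9°) = 13.01 m
rate = 13.01 m / 185 years = 0.0703 m/yr = 7.03 cm/yr

7.03 cm/yr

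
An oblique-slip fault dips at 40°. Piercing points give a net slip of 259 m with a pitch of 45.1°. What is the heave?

141 m

dip-slip = net slip × sin(rake) = 259 m × sin(45.1°) = 183.5 m
heave = dip-slip × cos(dip) = 183.5 × cos(40°) = 141 m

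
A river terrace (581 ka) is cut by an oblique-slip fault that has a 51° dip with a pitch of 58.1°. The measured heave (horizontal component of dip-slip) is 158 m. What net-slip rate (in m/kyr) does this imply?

dip-slip = heave / cos(dip) = 158 / cos(51°) = 251.1 m
net slip = dip-slip / sin(rake) = 251.1 / sin(58.1°) = 295.7 m
rate = 295.7 m / 581 ka = 0.000509 m/yr = 0.509 m/kyr

0.509 m/kyr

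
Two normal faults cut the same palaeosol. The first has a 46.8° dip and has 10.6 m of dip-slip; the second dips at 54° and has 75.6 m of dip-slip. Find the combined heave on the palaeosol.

51.7 m

heave_A = 10.6 × cos(46.8°) = 7.256 m
heave_B = 75.6 × cos(54°) = 44.44 m
total = 7.256 + 44.44 = 51.7 m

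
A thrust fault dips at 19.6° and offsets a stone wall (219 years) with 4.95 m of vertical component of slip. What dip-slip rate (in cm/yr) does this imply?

dip-slip = throw / sin(dip) = 4.95 m / sin(19.6°) = 14.76 m
rate = 14.76 m / 219 years = 0.0674 m/yr = 6.74 cm/yr

6.74 cm/yr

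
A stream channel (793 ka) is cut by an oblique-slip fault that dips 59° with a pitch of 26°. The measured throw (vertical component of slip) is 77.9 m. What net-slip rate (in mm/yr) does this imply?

0.261 mm/yr

dip-slip = throw / sin(dip) = 77.9 / sin(59°) = 90.88 m
net slip = dip-slip / sin(rake) = 90.88 / sin(26°) = 207.3 m
rate = 207.3 m / 793 ka = 0.000261 m/yr = 0.261 mm/yr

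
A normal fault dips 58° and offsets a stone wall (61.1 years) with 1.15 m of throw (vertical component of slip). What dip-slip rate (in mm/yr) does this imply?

22.2 mm/yr

dip-slip = throw / sin(dip) = 1.15 m / sin(58°) = 1.356 m
rate = 1.356 m / 61.1 years = 0.0222 m/yr = 22.2 mm/yr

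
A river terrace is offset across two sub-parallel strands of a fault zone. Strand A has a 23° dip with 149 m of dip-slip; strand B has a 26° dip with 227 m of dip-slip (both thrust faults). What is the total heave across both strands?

341 m

heave_A = 149 × cos(23°) = 137.2 m
heave_B = 227 × cos(26°) = 204 m
total = 137.2 + 204 = 341 m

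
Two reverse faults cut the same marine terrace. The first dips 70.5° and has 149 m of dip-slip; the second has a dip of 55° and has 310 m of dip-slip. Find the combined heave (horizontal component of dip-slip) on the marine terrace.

228 m

heave_A = 149 × cos(70.5°) = 49.74 m
heave_B = 310 × cos(55°) = 177.8 m
total = 49.74 + 177.8 = 228 m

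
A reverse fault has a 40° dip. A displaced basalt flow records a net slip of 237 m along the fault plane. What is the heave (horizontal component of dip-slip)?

182 m

heave = dip-slip × cos(dip) = 237 m × cos(40°) = 182 m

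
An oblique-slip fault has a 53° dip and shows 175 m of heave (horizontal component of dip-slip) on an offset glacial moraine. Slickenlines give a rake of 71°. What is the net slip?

308 m

dip-slip = heave / cos(dip) = 175 / cos(53°) = 290.8 m
net slip = dip-slip / sin(rake) = 290.8 / sin(71°) = 308 m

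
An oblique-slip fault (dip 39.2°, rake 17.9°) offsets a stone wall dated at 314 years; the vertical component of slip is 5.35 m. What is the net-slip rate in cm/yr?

dip-slip = throw / sin(dip) = 5.35 / sin(39.2°) = 8.465 m
net slip = dip-slip / sin(rake) = 8.465 / sin(17.9°) = 27.54 m
rate = 27.54 m / 314 years = 0.0877 m/yr = 8.77 cm/yr

8.77 cm/yr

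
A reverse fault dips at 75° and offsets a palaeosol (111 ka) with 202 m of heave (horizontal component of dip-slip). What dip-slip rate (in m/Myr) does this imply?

dip-slip = heave / cos(dip) = 202 m / cos(75°) = 780.5 m
rate = 780.5 m / 111 ka = 0.00703 m/yr = 7030 m/Myr

7030 m/Myr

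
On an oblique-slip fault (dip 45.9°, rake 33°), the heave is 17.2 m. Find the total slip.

45.4 m

dip-slip = heave / cos(dip) = 17.2 / cos(45.9°) = 24.72 m
net slip = dip-slip / sin(rake) = 24.72 / sin(33°) = 45.4 m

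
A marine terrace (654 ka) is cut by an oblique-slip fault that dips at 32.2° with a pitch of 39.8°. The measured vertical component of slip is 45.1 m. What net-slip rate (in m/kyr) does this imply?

dip-slip = throw / sin(dip) = 45.1 / sin(32.2°) = 84.64 m
net slip = dip-slip / sin(rake) = 84.64 / sin(39.8°) = 132.2 m
rate = 132.2 m / 654 ka = 0.000202 m/yr = 0.202 m/kyr

0.202 m/kyr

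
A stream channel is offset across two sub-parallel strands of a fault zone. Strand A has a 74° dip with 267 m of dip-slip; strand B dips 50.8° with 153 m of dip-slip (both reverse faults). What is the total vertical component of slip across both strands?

throw_A = 267 × sin(74°) = 256.7 m
throw_B = 153 × sin(50.8°) = 118.6 m
total = 256.7 + 118.6 = 375 m

375 m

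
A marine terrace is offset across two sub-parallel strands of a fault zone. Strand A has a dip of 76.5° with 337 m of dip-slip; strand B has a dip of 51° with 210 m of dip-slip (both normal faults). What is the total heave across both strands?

heave_A = 337 × cos(76.5°) = 78.67 m
heave_B = 210 × cos(51°) = 132.2 m
total = 78.67 + 132.2 = 211 m

211 m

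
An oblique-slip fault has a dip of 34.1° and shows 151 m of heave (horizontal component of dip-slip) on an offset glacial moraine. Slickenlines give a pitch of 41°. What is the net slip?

278 m

dip-slip = heave / cos(dip) = 151 / cos(34.1°) = 182.4 m
net slip = dip-slip / sin(rake) = 182.4 / sin(41°) = 278 m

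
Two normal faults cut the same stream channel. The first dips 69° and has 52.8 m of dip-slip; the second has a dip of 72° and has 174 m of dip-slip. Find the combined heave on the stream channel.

heave_A = 52.8 × cos(69°) = 18.92 m
heave_B = 174 × cos(72°) = 53.77 m
total = 18.92 + 53.77 = 72.7 m

72.7 m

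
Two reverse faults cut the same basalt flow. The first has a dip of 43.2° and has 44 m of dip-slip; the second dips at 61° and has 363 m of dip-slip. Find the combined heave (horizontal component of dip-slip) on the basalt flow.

208 m

heave_A = 44 × cos(43.2°) = 32.07 m
heave_B = 363 × cos(61°) = 176 m
total = 32.07 + 176 = 208 m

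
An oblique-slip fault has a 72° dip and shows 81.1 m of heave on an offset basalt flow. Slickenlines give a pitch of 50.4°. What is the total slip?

341 m

dip-slip = heave / cos(dip) = 81.1 / cos(72°) = 262.4 m
net slip = dip-slip / sin(rake) = 262.4 / sin(50.4°) = 341 m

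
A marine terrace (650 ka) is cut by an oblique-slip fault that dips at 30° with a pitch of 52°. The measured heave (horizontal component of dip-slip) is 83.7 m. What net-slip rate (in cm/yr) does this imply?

0.0189 cm/yr

dip-slip = heave / cos(dip) = 83.7 / cos(30°) = 96.65 m
net slip = dip-slip / sin(rake) = 96.65 / sin(52°) = 122.6 m
rate = 122.6 m / 650 ka = 0.000189 m/yr = 0.0189 cm/yr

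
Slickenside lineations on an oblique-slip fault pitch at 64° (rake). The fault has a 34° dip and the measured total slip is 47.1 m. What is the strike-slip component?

20.6 m

strike-slip = net slip × cos(rake) = 47.1 m × cos(64°) = 20.6 m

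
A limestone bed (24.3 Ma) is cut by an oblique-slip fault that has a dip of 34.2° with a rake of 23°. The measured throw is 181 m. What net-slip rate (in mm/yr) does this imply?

dip-slip = throw / sin(dip) = 181 / sin(34.2°) = 322 m
net slip = dip-slip / sin(rake) = 322 / sin(23°) = 824.1 m
rate = 824.1 m / 24.3 Ma = 0.0000339 m/yr = 0.0339 mm/yr

0.0339 mm/yr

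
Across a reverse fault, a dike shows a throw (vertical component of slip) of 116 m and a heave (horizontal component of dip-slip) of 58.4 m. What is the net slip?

net slip = √(throw² + heave²) = √(116² + 58.4²) = 130 m

130 m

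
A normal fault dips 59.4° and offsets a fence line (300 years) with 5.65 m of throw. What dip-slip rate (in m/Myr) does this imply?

21900 m/Myr

dip-slip = throw / sin(dip) = 5.65 m / sin(59.4°) = 6.564 m
rate = 6.564 m / 300 years = 0.0219 m/yr = 21900 m/Myr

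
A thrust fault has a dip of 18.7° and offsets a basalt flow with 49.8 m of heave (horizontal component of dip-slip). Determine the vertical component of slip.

16.9 m

throw = heave × tan(dip) = 49.8 × tan(18.7°) = 16.9 m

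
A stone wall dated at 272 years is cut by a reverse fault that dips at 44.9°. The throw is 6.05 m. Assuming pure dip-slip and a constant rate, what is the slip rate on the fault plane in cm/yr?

dip-slip = throw / sin(dip) = 6.05 m / sin(44.9°) = 8.571 m
rate = 8.571 m / 272 years = 0.0315 m/yr = 3.15 cm/yr

3.15 cm/yr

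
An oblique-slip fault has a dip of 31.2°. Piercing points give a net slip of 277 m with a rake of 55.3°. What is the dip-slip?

dip-slip = net slip × sin(rake) = 277 m × sin(55.3°) = 228 m

228 m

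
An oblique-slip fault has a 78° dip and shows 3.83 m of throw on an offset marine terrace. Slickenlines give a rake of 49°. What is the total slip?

5.19 m

dip-slip = throw / sin(dip) = 3.83 / sin(78°) = 3.916 m
net slip = dip-slip / sin(rake) = 3.916 / sin(49°) = 5.19 m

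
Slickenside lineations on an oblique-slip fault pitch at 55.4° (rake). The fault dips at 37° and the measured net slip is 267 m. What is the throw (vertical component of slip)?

dip-slip = net slip × sin(rake) = 267 m × sin(55.4°) = 219.8 m
throw = dip-slip × sin(dip) = 219.8 × sin(37°) = 132 m

132 m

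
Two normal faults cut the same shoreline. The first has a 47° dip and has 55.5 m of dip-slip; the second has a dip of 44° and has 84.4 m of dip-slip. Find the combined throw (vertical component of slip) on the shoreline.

99.2 m

throw_A = 55.5 × sin(47°) = 40.59 m
throw_B = 84.4 × sin(44°) = 58.63 m
total = 40.59 + 58.63 = 99.2 m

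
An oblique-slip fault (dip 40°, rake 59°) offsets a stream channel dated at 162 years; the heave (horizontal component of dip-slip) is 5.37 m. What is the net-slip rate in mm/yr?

50.5 mm/yr

dip-slip = heave / cos(dip) = 5.37 / cos(40°) = 7.010 m
net slip = dip-slip / sin(rake) = 7.010 / sin(59°) = 8.178 m
rate = 8.178 m / 162 years = 0.0505 m/yr = 50.5 mm/yr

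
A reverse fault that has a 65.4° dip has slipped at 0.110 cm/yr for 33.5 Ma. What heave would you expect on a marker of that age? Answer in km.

dip-slip = rate × time = 0.110 cm/yr × 33.5 Ma = 36850 m
heave = dip-slip × cos(dip) = 36850 × cos(65.4°) = 15300 m = 15.3 km

15.3 km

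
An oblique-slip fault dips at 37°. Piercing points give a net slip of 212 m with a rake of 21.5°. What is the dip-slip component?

dip-slip = net slip × sin(rake) = 212 m × sin(21.5°) = 77.7 m

77.7 m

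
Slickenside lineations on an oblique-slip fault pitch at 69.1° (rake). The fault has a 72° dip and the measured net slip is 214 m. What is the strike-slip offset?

76.3 m

strike-slip = net slip × cos(rake) = 214 m × cos(69.1°) = 76.3 m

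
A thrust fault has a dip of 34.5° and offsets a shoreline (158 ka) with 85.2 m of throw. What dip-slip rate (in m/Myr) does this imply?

dip-slip = throw / sin(dip) = 85.2 m / sin(34.5°) = 150.4 m
rate = 150.4 m / 158 ka = 0.000952 m/yr = 952 m/Myr

952 m/Myr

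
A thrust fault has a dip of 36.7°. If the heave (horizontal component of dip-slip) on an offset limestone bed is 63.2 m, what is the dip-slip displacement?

dip-slip = heave / cos(dip) = 63.2 / cos(36.7°) = 78.8 m

78.8 m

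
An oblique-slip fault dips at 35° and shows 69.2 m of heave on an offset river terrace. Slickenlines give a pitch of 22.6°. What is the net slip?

220 m

dip-slip = heave / cos(dip) = 69.2 / cos(35°) = 84.48 m
net slip = dip-slip / sin(rake) = 84.48 / sin(22.6°) = 220 m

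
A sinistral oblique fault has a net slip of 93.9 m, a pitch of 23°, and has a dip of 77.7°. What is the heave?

dip-slip = net slip × sin(rake) = 93.9 m × sin(23°) = 36.69 m
heave = dip-slip × cos(dip) = 36.69 × cos(77.7°) = 7.82 m

7.82 m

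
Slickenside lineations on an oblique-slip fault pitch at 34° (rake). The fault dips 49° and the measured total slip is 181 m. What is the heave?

66.4 m

dip-slip = net slip × sin(rake) = 181 m × sin(34°) = 101.2 m
heave = dip-slip × cos(dip) = 101.2 × cos(49°) = 66.4 m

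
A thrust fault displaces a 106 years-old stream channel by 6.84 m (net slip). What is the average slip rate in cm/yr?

rate = 6.84 m / 106 years = 0.0645 m/yr = 6.45 cm/yr

6.45 cm/yr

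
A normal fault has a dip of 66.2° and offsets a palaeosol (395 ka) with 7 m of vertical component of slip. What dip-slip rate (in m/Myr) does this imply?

19.4 m/Myr

dip-slip = throw / sin(dip) = 7 m / sin(66.2°) = 7.651 m
rate = 7.651 m / 395 ka = 0.0000194 m/yr = 19.4 m/Myr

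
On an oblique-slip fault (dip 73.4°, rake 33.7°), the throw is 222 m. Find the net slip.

418 m

dip-slip = throw / sin(dip) = 222 / sin(73.4°) = 231.7 m
net slip = dip-slip / sin(rake) = 231.7 / sin(33.7°) = 418 m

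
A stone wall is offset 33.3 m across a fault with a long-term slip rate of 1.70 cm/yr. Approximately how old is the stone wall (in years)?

age = offset / rate = 33.3 m / (1.70 cm/yr) = 1960 yr = 1960 years

1960 years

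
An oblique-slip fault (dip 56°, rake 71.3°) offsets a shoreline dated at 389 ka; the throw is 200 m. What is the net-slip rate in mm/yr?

dip-slip = throw / sin(dip) = 200 / sin(56°) = 241.2 m
net slip = dip-slip / sin(rake) = 241.2 / sin(71.3°) = 254.7 m
rate = 254.7 m / 389 ka = 0.000655 m/yr = 0.655 mm/yr

0.655 mm/yr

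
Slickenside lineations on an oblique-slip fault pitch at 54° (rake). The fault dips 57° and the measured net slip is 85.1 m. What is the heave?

37.5 m

dip-slip = net slip × sin(rake) = 85.1 m × sin(54°) = 68.85 m
heave = dip-slip × cos(dip) = 68.85 × cos(57°) = 37.5 m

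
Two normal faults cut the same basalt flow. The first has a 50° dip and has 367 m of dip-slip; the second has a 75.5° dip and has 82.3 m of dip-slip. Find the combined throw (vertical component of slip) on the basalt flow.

throw_A = 367 × sin(50°) = 281.1 m
throw_B = 82.3 × sin(75.5°) = 79.68 m
total = 281.1 + 79.68 = 361 m

361 m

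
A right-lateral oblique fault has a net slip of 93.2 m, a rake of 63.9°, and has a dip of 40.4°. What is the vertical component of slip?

dip-slip = net slip × sin(rake) = 93.2 m × sin(63.9°) = 83.70 m
throw = dip-slip × sin(dip) = 83.70 × sin(40.4°) = 54.2 m

54.2 m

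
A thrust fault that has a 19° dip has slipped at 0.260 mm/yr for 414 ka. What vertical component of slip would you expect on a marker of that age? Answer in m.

dip-slip = rate × time = 0.260 mm/yr × 414 ka = 107.6 m
throw = dip-slip × sin(dip) = 107.6 × sin(19°) = 35 m

35 m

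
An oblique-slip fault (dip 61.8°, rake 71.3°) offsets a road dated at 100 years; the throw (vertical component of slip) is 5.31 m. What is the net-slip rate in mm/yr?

63.6 mm/yr

dip-slip = throw / sin(dip) = 5.31 / sin(61.8°) = 6.025 m
net slip = dip-slip / sin(rake) = 6.025 / sin(71.3°) = 6.361 m
rate = 6.361 m / 100 years = 0.0636 m/yr = 63.6 mm/yr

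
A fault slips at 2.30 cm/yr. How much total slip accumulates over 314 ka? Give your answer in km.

slip = rate × time = 2.30 cm/yr × 314 ka = 7220 m = 7.22 km

7.22 km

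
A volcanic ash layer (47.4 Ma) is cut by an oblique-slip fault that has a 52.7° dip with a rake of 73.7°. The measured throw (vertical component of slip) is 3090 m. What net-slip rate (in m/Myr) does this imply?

85.4 m/Myr

dip-slip = throw / sin(dip) = 3090 / sin(52.7°) = 3884 m
net slip = dip-slip / sin(rake) = 3884 / sin(73.7°) = 4047 m
rate = 4047 m / 47.4 Ma = 0.0000854 m/yr = 85.4 m/Myr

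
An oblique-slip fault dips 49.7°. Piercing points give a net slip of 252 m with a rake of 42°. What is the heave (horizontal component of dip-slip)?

dip-slip = net slip × sin(rake) = 252 m × sin(42°) = 168.6 m
heave = dip-slip × cos(dip) = 168.6 × cos(49.7°) = 109 m

109 m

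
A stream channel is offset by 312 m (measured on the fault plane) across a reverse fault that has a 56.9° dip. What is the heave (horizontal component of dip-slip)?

170 m

heave = dip-slip × cos(dip) = 312 m × cos(56.9°) = 170 m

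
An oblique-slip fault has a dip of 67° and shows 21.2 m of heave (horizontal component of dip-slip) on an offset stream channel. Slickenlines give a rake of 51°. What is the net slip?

dip-slip = heave / cos(dip) = 21.2 / cos(67°) = 54.26 m
net slip = dip-slip / sin(rake) = 54.26 / sin(51°) = 69.8 m

69.8 m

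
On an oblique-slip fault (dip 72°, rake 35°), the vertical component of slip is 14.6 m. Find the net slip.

dip-slip = throw / sin(dip) = 14.6 / sin(72°) = 15.35 m
net slip = dip-slip / sin(rake) = 15.35 / sin(35°) = 26.8 m

26.8 m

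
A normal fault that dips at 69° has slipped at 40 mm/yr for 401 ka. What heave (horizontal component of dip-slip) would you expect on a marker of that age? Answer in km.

5.75 km

dip-slip = rate × time = 40 mm/yr × 401 ka = 16040 m
heave = dip-slip × cos(dip) = 16040 × cos(69°) = 5750 m = 5.75 km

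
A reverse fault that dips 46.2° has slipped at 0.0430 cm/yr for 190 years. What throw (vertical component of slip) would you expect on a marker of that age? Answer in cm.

dip-slip = rate × time = 0.0430 cm/yr × 190 years = 0.08170 m
throw = dip-slip × sin(dip) = 0.08170 × sin(46.2°) = 0.0590 m = 5.90 cm

5.90 cm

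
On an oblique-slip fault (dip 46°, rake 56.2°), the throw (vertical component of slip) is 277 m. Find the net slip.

463 m

dip-slip = throw / sin(dip) = 277 / sin(46°) = 385.1 m
net slip = dip-slip / sin(rake) = 385.1 / sin(56.2°) = 463 m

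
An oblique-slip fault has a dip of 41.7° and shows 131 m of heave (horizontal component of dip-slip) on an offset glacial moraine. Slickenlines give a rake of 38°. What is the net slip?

285 m

dip-slip = heave / cos(dip) = 131 / cos(41.7°) = 175.5 m
net slip = dip-slip / sin(rake) = 175.5 / sin(38°) = 285 m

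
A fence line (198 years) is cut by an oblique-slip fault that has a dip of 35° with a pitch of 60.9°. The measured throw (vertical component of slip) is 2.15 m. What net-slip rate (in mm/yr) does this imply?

dip-slip = throw / sin(dip) = 2.15 / sin(35°) = 3.748 m
net slip = dip-slip / sin(rake) = 3.748 / sin(60.9°) = 4.290 m
rate = 4.290 m / 198 years = 0.0217 m/yr = 21.7 mm/yr

21.7 mm/yr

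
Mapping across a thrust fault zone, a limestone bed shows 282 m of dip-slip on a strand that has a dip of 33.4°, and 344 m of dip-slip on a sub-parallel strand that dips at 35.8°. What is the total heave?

514 m

heave_A = 282 × cos(33.4°) = 235.4 m
heave_B = 344 × cos(35.8°) = 279 m
total = 235.4 + 279 = 514 m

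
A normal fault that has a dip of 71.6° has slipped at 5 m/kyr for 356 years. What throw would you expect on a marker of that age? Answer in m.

1.69 m

dip-slip = rate × time = 5 m/kyr × 356 years = 1.780 m
throw = dip-slip × sin(dip) = 1.780 × sin(71.6°) = 1.69 m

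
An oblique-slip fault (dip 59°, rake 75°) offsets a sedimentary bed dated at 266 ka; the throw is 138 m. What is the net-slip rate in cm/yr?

0.0627 cm/yr

dip-slip = throw / sin(dip) = 138 / sin(59°) = 161 m
net slip = dip-slip / sin(rake) = 161 / sin(75°) = 166.7 m
rate = 166.7 m / 266 ka = 0.000627 m/yr = 0.0627 cm/yr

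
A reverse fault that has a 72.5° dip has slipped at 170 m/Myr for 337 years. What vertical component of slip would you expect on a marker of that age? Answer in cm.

5.46 cm

dip-slip = rate × time = 170 m/Myr × 337 years = 0.05729 m
throw = dip-slip × sin(dip) = 0.05729 × sin(72.5°) = 0.0546 m = 5.46 cm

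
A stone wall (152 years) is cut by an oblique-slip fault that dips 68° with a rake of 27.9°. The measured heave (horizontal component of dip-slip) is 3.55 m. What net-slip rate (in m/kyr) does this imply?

dip-slip = heave / cos(dip) = 3.55 / cos(68°) = 9.477 m
net slip = dip-slip / sin(rake) = 9.477 / sin(27.9°) = 20.25 m
rate = 20.25 m / 152 years = 0.133 m/yr = 133 m/kyr

133 m/kyr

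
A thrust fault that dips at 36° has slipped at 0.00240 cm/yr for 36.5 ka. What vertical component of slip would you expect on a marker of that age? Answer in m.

dip-slip = rate × time = 0.00240 cm/yr × 36.5 ka = 0.8760 m
throw = dip-slip × sin(dip) = 0.8760 × sin(36°) = 0.515 m

0.515 m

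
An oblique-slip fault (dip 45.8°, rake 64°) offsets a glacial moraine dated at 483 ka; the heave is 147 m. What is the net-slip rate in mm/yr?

0.486 mm/yr

dip-slip = heave / cos(dip) = 147 / cos(45.8°) = 210.9 m
net slip = dip-slip / sin(rake) = 210.9 / sin(64°) = 234.6 m
rate = 234.6 m / 483 ka = 0.000486 m/yr = 0.486 mm/yr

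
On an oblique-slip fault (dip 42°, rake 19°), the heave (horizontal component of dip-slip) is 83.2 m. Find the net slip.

dip-slip = heave / cos(dip) = 83.2 / cos(42°) = 112 m
net slip = dip-slip / sin(rake) = 112 / sin(19°) = 344 m

344 m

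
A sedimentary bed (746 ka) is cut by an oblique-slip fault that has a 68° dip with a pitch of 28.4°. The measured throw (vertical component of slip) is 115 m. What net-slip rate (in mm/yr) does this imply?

0.350 mm/yr

dip-slip = throw / sin(dip) = 115 / sin(68°) = 124 m
net slip = dip-slip / sin(rake) = 124 / sin(28.4°) = 260.8 m
rate = 260.8 m / 746 ka = 0.000350 m/yr = 0.350 mm/yr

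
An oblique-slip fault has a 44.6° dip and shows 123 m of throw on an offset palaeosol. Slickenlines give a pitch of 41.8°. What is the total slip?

dip-slip = throw / sin(dip) = 123 / sin(44.6°) = 175.2 m
net slip = dip-slip / sin(rake) = 175.2 / sin(41.8°) = 263 m

263 m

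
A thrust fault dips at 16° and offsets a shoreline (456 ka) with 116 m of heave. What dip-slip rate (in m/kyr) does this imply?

dip-slip = heave / cos(dip) = 116 m / cos(16°) = 120.7 m
rate = 120.7 m / 456 ka = 0.000265 m/yr = 0.265 m/kyr

0.265 m/kyr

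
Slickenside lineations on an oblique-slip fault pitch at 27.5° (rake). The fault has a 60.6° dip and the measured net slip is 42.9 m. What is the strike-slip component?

38.1 m

strike-slip = net slip × cos(rake) = 42.9 m × cos(27.5°) = 38.1 m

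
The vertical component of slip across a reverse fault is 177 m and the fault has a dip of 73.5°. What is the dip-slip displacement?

dip-slip = throw / sin(dip) = 177 / sin(73.5°) = 185 m

185 m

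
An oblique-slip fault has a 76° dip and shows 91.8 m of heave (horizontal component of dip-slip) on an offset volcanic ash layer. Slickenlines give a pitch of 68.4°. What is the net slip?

408 m

dip-slip = heave / cos(dip) = 91.8 / cos(76°) = 379.5 m
net slip = dip-slip / sin(rake) = 379.5 / sin(68.4°) = 408 m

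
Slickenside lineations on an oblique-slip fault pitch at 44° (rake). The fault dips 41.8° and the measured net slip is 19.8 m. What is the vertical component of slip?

dip-slip = net slip × sin(rake) = 19.8 m × sin(44°) = 13.75 m
throw = dip-slip × sin(dip) = 13.75 × sin(41.8°) = 9.17 m

9.17 m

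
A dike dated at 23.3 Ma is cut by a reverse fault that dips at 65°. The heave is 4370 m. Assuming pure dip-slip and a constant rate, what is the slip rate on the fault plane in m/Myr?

444 m/Myr

dip-slip = heave / cos(dip) = 4370 m / cos(65°) = 10340 m
rate = 10340 m / 23.3 Ma = 0.000444 m/yr = 444 m/Myr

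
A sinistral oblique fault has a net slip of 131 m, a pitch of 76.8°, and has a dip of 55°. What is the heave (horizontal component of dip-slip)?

dip-slip = net slip × sin(rake) = 131 m × sin(76.8°) = 127.5 m
heave = dip-slip × cos(dip) = 127.5 × cos(55°) = 73.2 m

73.2 m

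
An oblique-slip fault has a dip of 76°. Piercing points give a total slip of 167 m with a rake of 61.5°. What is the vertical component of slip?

142 m

dip-slip = net slip × sin(rake) = 167 m × sin(61.5°) = 146.8 m
throw = dip-slip × sin(dip) = 146.8 × sin(76°) = 142 m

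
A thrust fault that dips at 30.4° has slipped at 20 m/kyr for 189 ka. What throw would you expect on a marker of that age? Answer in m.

1910 m

dip-slip = rate × time = 20 m/kyr × 189 ka = 3780 m
throw = dip-slip × sin(dip) = 3780 × sin(30.4°) = 1910 m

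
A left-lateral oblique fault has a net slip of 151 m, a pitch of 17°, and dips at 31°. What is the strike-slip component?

144 m

strike-slip = net slip × cos(rake) = 151 m × cos(17°) = 144 m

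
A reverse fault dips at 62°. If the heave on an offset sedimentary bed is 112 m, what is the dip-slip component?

dip-slip = heave / cos(dip) = 112 / cos(62°) = 239 m

239 m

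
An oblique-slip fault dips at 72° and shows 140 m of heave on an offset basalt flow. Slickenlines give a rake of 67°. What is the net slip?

dip-slip = heave / cos(dip) = 140 / cos(72°) = 453 m
net slip = dip-slip / sin(rake) = 453 / sin(67°) = 492 m

492 m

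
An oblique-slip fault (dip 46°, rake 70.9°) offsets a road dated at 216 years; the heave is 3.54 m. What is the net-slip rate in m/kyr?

dip-slip = heave / cos(dip) = 3.54 / cos(46°) = 5.096 m
net slip = dip-slip / sin(rake) = 5.096 / sin(70.9°) = 5.393 m
rate = 5.393 m / 216 years = 0.0250 m/yr = 25 m/kyr

25 m/kyr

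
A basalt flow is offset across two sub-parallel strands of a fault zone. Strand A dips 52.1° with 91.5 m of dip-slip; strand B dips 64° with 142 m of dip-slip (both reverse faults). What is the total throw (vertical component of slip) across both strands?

throw_A = 91.5 × sin(52.1°) = 72.20 m
throw_B = 142 × sin(64°) = 127.6 m
total = 72.20 + 127.6 = 200 m

200 m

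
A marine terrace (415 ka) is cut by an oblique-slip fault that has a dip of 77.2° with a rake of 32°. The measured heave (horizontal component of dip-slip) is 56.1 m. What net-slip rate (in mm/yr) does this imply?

1.15 mm/yr

dip-slip = heave / cos(dip) = 56.1 / cos(77.2°) = 253.2 m
net slip = dip-slip / sin(rake) = 253.2 / sin(32°) = 477.8 m
rate = 477.8 m / 415 ka = 0.00115 m/yr = 1.15 mm/yr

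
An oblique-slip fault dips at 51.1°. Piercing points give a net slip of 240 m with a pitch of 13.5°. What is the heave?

35.2 m

dip-slip = net slip × sin(rake) = 240 m × sin(13.5°) = 56.03 m
heave = dip-slip × cos(dip) = 56.03 × cos(51.1°) = 35.2 m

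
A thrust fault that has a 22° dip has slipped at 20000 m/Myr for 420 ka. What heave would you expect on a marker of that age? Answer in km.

dip-slip = rate × time = 20000 m/Myr × 420 ka = 8400 m
heave = dip-slip × cos(dip) = 8400 × cos(22°) = 7790 m = 7.79 km

7.79 km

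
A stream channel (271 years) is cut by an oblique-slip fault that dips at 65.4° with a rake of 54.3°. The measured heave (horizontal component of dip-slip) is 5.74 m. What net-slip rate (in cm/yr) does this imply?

dip-slip = heave / cos(dip) = 5.74 / cos(65.4°) = 13.79 m
net slip = dip-slip / sin(rake) = 13.79 / sin(54.3°) = 16.98 m
rate = 16.98 m / 271 years = 0.0627 m/yr = 6.27 cm/yr

6.27 cm/yr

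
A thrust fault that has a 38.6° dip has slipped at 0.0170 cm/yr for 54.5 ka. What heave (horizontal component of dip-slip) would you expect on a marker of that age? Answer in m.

dip-slip = rate × time = 0.0170 cm/yr × 54.5 ka = 9.265 m
heave = dip-slip × cos(dip) = 9.265 × cos(38.6°) = 7.24 m

7.24 m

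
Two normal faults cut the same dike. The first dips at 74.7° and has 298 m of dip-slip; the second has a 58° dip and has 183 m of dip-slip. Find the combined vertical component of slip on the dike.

throw_A = 298 × sin(74.7°) = 287.4 m
throw_B = 183 × sin(58°) = 155.2 m
total = 287.4 + 155.2 = 443 m

443 m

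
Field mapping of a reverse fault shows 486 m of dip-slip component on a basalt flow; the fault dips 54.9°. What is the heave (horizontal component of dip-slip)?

heave = dip-slip × cos(dip) = 486 m × cos(54.9°) = 279 m

279 m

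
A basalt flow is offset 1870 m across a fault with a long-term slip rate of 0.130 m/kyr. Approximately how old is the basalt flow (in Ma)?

14.4 Ma

age = offset / rate = 1870 m / (0.130 m/kyr) = 1.44e+07 yr = 14.4 Ma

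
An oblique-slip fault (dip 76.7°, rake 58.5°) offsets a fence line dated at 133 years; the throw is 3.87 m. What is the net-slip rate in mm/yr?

35.1 mm/yr

dip-slip = throw / sin(dip) = 3.87 / sin(76.7°) = 3.977 m
net slip = dip-slip / sin(rake) = 3.977 / sin(58.5°) = 4.664 m
rate = 4.664 m / 133 years = 0.0351 m/yr = 35.1 mm/yr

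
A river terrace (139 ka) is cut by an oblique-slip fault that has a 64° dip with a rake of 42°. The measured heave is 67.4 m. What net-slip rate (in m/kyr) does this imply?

1.65 m/kyr

dip-slip = heave / cos(dip) = 67.4 / cos(64°) = 153.8 m
net slip = dip-slip / sin(rake) = 153.8 / sin(42°) = 229.8 m
rate = 229.8 m / 139 ka = 0.00165 m/yr = 1.65 m/kyr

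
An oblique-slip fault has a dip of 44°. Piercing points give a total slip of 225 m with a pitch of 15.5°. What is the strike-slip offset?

strike-slip = net slip × cos(rake) = 225 m × cos(15.5°) = 217 m

217 m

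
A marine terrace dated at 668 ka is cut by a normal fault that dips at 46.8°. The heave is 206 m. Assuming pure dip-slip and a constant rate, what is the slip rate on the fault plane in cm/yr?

0.0450 cm/yr

dip-slip = heave / cos(dip) = 206 m / cos(46.8°) = 300.9 m
rate = 300.9 m / 668 ka = 0.000450 m/yr = 0.0450 cm/yr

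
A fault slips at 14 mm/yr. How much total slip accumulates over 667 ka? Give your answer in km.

9.34 km

slip = rate × time = 14 mm/yr × 667 ka = 9340 m = 9.34 km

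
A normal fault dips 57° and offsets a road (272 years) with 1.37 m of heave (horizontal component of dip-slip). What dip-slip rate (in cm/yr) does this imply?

0.925 cm/yr

dip-slip = heave / cos(dip) = 1.37 m / cos(57°) = 2.515 m
rate = 2.515 m / 272 years = 0.00925 m/yr = 0.925 cm/yr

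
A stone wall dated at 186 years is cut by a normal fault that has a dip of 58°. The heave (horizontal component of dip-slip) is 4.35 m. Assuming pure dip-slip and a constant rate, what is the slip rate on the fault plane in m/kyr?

44.1 m/kyr

dip-slip = heave / cos(dip) = 4.35 m / cos(58°) = 8.209 m
rate = 8.209 m / 186 years = 0.0441 m/yr = 44.1 m/kyr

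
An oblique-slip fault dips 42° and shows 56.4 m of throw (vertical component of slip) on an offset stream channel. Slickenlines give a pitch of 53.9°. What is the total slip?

104 m

dip-slip = throw / sin(dip) = 56.4 / sin(42°) = 84.29 m
net slip = dip-slip / sin(rake) = 84.29 / sin(53.9°) = 104 m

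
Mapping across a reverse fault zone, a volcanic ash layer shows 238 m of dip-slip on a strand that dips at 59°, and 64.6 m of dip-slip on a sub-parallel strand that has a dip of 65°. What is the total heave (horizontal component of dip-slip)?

150 m

heave_A = 238 × cos(59°) = 122.6 m
heave_B = 64.6 × cos(65°) = 27.30 m
total = 122.6 + 27.30 = 150 m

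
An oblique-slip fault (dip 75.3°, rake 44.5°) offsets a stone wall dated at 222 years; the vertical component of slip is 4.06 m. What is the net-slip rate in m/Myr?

27000 m/Myr

dip-slip = throw / sin(dip) = 4.06 / sin(75.3°) = 4.197 m
net slip = dip-slip / sin(rake) = 4.197 / sin(44.5°) = 5.988 m
rate = 5.988 m / 222 years = 0.0270 m/yr = 27000 m/Myr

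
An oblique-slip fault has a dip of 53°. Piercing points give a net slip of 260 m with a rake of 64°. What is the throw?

dip-slip = net slip × sin(rake) = 260 m × sin(64°) = 233.7 m
throw = dip-slip × sin(dip) = 233.7 × sin(53°) = 187 m

187 m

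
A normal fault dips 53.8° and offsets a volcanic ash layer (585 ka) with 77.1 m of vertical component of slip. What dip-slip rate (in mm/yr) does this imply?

dip-slip = throw / sin(dip) = 77.1 m / sin(53.8°) = 95.54 m
rate = 95.54 m / 585 ka = 0.000163 m/yr = 0.163 mm/yr

0.163 mm/yr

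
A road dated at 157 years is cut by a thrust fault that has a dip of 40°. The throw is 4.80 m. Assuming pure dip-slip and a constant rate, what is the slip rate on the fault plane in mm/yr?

47.6 mm/yr

dip-slip = throw / sin(dip) = 4.80 m / sin(40°) = 7.467 m
rate = 7.467 m / 157 years = 0.0476 m/yr = 47.6 mm/yr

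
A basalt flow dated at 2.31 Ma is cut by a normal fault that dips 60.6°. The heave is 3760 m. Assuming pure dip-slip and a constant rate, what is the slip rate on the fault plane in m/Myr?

dip-slip = heave / cos(dip) = 3760 m / cos(60.6°) = 7659 m
rate = 7659 m / 2.31 Ma = 0.00332 m/yr = 3320 m/Myr

3320 m/Myr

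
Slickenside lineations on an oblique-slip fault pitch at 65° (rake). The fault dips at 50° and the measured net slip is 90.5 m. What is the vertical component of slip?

dip-slip = net slip × sin(rake) = 90.5 m × sin(65°) = 82.02 m
throw = dip-slip × sin(dip) = 82.02 × sin(50°) = 62.8 m

62.8 m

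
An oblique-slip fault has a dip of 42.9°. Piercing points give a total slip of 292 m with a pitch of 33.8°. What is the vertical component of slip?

dip-slip = net slip × sin(rake) = 292 m × sin(33.8°) = 162.4 m
throw = dip-slip × sin(dip) = 162.4 × sin(42.9°) = 111 m

111 m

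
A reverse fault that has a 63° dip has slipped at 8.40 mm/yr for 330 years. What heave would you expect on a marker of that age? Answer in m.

1.26 m

dip-slip = rate × time = 8.40 mm/yr × 330 years = 2.772 m
heave = dip-slip × cos(dip) = 2.772 × cos(63°) = 1.26 m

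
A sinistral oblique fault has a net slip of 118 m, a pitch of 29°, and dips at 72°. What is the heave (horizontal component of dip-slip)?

17.7 m

dip-slip = net slip × sin(rake) = 118 m × sin(29°) = 57.21 m
heave = dip-slip × cos(dip) = 57.21 × cos(72°) = 17.7 m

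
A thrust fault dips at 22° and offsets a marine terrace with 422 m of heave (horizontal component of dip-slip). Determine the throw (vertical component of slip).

170 m

throw = heave × tan(dip) = 422 × tan(22°) = 170 m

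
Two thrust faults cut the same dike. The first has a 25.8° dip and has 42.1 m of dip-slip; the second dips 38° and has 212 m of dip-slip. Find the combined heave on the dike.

205 m

heave_A = 42.1 × cos(25.8°) = 37.90 m
heave_B = 212 × cos(38°) = 167.1 m
total = 37.90 + 167.1 = 205 m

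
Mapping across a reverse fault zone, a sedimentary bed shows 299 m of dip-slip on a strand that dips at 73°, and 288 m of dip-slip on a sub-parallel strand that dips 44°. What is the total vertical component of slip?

throw_A = 299 × sin(73°) = 285.9 m
throw_B = 288 × sin(44°) = 200.1 m
total = 285.9 + 200.1 = 486 m

486 m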